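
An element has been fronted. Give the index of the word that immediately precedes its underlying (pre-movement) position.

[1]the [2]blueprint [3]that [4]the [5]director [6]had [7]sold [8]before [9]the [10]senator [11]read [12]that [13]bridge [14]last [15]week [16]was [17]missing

7

The displaced element is "the blueprint" (word 2).
It functions as the direct object of "sold", so the gap sits immediately after word 7 ("sold").
Base order: The director had sold the blueprint before the senator read that bridge last week.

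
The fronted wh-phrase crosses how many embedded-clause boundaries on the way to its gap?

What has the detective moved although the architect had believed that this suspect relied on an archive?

0

"what" originates inside the matrix clause — no clause boundary is crossed.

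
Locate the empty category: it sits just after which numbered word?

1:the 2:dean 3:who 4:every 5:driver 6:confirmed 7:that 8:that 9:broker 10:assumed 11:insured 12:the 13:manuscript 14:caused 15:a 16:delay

The displaced element is "the dean" (word 2).
It is linked across 2 clause boundaries (that → Ø).
It functions as the subject of "insured", so the gap sits immediately after word 10 ("assumed").
Base order: Every driver confirmed that that broker assumed that the dean insured the manuscript.

10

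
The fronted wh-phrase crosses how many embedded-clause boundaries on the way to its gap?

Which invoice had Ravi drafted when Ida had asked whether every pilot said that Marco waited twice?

"which invoice" originates inside the matrix clause — no clause boundary is crossed.

0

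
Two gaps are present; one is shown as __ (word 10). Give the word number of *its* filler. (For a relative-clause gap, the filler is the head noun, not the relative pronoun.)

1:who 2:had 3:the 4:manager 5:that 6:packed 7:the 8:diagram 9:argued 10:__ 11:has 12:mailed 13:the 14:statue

The marked gap is the subject of "mailed".
Its filler is the fronted wh-phrase "who", at word 1.
(The other dependency links word 4 to a gap after word 5.)

1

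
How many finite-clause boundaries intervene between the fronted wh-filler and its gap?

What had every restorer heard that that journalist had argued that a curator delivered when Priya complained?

"what" is extracted from the object of "delivered".
Boundaries crossed, outermost first: [that], [that] — 2 in total.

2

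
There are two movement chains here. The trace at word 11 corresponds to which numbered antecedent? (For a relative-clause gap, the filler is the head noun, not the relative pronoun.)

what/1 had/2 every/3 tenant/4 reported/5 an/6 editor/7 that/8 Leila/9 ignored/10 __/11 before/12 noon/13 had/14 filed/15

7

The marked gap is inside the relative clause, the direct object of "ignored".
Its filler is the head noun "editor" (via "that"), at word 7.
(The other dependency links word 1 to a gap after word 15.)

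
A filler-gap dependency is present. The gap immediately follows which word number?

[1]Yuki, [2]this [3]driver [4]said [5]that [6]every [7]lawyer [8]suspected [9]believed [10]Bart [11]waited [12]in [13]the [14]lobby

The displaced element is "Yuki" (word 1).
It is linked across 2 clause boundaries (that → Ø).
It functions as the subject of "believed", so the gap sits immediately after word 8 ("suspected").
Base order: This driver said that every lawyer suspected Yuki believed Bart waited in the lobby.

8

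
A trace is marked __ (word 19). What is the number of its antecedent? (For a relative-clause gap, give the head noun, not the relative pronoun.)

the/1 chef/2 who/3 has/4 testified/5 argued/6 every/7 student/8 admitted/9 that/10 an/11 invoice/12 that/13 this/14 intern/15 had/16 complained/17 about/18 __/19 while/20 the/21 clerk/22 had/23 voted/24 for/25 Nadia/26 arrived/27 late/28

The gap at 19 is the prepositional object of "complained", inside a relative clause.
The relative pronoun is "that" (word 13); it is bound by the head noun immediately before it.
Its filler is the head noun "invoice", at word 12.

12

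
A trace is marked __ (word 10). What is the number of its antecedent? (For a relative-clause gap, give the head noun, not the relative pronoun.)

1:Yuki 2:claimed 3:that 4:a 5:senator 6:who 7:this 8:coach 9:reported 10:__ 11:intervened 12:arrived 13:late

The gap at 10 is the subject of "intervened", inside a relative clause.
The relative pronoun is "who" (word 6); it is bound by the head noun immediately before it.
Its filler is the head noun "senator", at word 5.

5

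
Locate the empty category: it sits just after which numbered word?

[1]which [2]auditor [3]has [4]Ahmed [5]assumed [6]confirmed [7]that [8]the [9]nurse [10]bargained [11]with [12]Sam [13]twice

5

The displaced element is "which auditor" (word 2).
It is linked across 1 clause boundary (Ø).
It functions as the subject of "confirmed", so the gap sits immediately after word 5 ("assumed").
Base order: Ahmed has assumed which auditor confirmed that the nurse bargained with Sam twice.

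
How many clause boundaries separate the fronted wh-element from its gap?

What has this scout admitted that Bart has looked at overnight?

1

"what" is extracted from the PP object of "looked".
Boundaries crossed, outermost first: [that] — 1 in total.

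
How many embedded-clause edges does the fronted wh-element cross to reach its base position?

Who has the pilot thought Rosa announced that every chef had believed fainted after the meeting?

3

"who" is extracted from the subject of "fainted".
Boundaries crossed, outermost first: [Ø], [that], [Ø] — 3 in total.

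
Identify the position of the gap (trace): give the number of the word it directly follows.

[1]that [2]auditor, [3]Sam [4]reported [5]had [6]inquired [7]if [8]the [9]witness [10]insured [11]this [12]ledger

4

The displaced element is "that auditor" (word 2).
It is linked across 1 clause boundary (Ø).
It functions as the subject of "inquired", so the gap sits immediately after word 4 ("reported").
Base order: Sam reported that auditor had inquired if the witness insured this ledger.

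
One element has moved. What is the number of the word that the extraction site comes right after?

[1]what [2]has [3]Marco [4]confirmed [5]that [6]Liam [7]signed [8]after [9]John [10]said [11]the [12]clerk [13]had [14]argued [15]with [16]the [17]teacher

The displaced element is "what" (word 1).
It is linked across 1 clause boundary (that).
It functions as the direct object of "signed", so the gap sits immediately after word 7 ("signed").
Base order: Marco has confirmed that Liam signed what after John said the clerk had argued with the teacher.

7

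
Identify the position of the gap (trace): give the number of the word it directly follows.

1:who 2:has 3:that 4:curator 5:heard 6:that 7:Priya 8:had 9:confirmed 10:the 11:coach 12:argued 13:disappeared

The displaced element is "who" (word 1).
It is linked across 3 clause boundaries (that → Ø → Ø).
It functions as the subject of "disappeared", so the gap sits immediately after word 12 ("argued").
Base order: That curator has heard that Priya had confirmed the coach argued who disappeared.

12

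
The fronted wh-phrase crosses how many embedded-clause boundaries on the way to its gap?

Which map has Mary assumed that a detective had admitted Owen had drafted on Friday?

"which map" is extracted from the object of "drafted".
Boundaries crossed, outermost first: [that], [Ø] — 2 in total.

2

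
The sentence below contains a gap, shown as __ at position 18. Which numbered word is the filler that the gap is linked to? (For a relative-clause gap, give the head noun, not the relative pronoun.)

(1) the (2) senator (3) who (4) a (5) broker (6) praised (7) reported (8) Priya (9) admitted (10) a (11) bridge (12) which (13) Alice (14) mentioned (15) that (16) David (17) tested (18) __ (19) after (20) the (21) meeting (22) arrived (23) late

The gap at 18 is the object of "tested", inside a relative clause.
The relative pronoun is "which" (word 12); it is bound by the head noun immediately before it.
Its filler is the head noun "bridge", at word 11.

11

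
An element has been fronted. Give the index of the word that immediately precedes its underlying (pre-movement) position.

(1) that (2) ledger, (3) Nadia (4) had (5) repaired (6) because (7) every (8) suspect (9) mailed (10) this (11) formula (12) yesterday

5

The displaced element is "that ledger" (word 2).
It functions as the direct object of "repaired", so the gap sits immediately after word 5 ("repaired").
Base order: Nadia had repaired that ledger because every suspect mailed this formula yesterday.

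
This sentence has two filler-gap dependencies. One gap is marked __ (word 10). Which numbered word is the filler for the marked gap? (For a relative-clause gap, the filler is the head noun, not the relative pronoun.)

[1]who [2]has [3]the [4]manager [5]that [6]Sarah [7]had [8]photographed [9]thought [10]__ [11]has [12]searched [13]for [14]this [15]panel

1

The marked gap is the subject of "searched".
Its filler is the fronted wh-phrase "who", at word 1.
(The other dependency links word 4 to a gap after word 8.)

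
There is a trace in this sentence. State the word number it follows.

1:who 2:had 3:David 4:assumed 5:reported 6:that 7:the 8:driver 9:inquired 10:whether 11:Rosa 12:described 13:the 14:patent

4

The displaced element is "who" (word 1).
It is linked across 1 clause boundary (Ø).
It functions as the subject of "reported", so the gap sits immediately after word 4 ("assumed").
Base order: David had assumed who reported that the driver inquired whether Rosa described the patent.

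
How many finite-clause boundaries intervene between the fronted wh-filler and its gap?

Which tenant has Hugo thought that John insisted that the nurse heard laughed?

"which tenant" is extracted from the subject of "laughed".
Boundaries crossed, outermost first: [that], [that], [Ø] — 3 in total.

3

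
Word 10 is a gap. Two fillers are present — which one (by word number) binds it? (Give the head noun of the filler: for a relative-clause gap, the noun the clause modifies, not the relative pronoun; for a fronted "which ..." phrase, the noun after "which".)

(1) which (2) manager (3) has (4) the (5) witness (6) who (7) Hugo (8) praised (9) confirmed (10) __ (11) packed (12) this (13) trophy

The marked gap is the subject of "packed".
Its filler is the fronted wh-phrase "which manager", at word 2.
(The other dependency links word 5 to a gap after word 8.)

2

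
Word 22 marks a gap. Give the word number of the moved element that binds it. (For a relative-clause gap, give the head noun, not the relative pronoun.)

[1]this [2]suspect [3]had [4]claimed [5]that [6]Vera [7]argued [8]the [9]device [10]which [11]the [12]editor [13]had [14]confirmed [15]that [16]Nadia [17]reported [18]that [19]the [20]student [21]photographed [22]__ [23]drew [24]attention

9

The gap at 22 is the object of "photographed", inside a relative clause.
The relative pronoun is "which" (word 10); it is bound by the head noun immediately before it.
Its filler is the head noun "device", at word 9.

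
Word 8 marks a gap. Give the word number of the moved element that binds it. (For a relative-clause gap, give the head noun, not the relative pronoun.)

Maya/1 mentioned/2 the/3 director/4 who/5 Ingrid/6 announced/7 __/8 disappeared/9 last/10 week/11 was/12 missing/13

4

The gap at 8 is the subject of "disappeared", inside a relative clause.
The relative pronoun is "who" (word 5); it is bound by the head noun immediately before it.
Its filler is the head noun "director", at word 4.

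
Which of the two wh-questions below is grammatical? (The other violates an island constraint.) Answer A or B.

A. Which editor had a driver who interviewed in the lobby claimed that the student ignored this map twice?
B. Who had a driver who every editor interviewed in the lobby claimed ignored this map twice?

In A, the wh-phrase is extracted from inside a complex-NP island (relative clause) (introduced by "who"), which blocks movement.
In B, the extraction path crosses only that-complement boundaries, which are transparent.
So B is grammatical.

B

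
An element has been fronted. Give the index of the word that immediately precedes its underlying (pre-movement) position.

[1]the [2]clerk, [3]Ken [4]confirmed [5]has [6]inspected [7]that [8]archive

The displaced element is "the clerk" (word 2).
It is linked across 1 clause boundary (Ø).
It functions as the subject of "inspected", so the gap sits immediately after word 4 ("confirmed").
Base order: Ken confirmed that the clerk has inspected that archive.

4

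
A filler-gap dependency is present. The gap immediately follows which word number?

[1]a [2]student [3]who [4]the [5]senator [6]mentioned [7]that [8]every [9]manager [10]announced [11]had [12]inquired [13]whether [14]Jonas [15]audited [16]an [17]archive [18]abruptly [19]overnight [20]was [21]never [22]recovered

10

The displaced element is "a student" (word 2).
It is linked across 2 clause boundaries (that → Ø).
It functions as the subject of "inquired", so the gap sits immediately after word 10 ("announced").
Base order: The senator mentioned that every manager announced a student had inquired whether Jonas audited an archive abruptly overnight.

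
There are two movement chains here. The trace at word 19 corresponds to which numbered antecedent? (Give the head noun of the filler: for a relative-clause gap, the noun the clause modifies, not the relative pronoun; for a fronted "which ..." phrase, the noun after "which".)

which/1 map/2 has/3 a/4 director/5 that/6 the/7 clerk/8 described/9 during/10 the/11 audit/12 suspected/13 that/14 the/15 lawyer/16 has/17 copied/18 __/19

The marked gap is the direct object of "copied".
Its filler is the fronted wh-phrase "which map", at word 2.
(The other dependency links word 5 to a gap after word 9.)

2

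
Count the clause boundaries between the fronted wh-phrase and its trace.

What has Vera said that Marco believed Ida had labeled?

"what" is extracted from the object of "labeled".
Boundaries crossed, outermost first: [that], [Ø] — 2 in total.

2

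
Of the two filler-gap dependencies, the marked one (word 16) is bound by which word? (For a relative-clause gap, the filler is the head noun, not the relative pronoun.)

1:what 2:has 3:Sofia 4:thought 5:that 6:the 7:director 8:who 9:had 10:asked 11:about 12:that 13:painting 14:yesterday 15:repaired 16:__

The marked gap is the direct object of "repaired".
Its filler is the fronted wh-phrase "what", at word 1.
(The other dependency links word 7 to a gap after word 8.)

1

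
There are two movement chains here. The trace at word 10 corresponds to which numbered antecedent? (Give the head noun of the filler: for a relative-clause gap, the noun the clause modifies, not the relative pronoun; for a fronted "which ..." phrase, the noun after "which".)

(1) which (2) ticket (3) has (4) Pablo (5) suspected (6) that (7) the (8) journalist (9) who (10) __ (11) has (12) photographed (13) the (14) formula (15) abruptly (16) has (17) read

8

The marked gap is inside the relative clause, the subject of "photographed".
Its filler is the head noun "journalist" (via "who"), at word 8.
(The other dependency links word 2 to a gap after word 17.)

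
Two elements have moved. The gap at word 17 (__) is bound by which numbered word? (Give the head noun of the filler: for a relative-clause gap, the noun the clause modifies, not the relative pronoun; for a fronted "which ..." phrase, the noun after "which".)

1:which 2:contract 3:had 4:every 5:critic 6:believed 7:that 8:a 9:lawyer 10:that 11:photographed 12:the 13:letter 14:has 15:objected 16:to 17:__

2

The marked gap is the object of the preposition "to" of "objected".
Its filler is the fronted wh-phrase "which contract", at word 2.
(The other dependency links word 9 to a gap after word 10.)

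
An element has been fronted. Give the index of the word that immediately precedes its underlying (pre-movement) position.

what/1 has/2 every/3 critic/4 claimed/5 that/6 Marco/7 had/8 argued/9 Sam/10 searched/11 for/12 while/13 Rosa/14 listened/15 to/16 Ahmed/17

The displaced element is "what" (word 1).
It is linked across 2 clause boundaries (that → Ø).
It functions as the object of the preposition "for" of "searched", so the gap sits immediately after word 12 ("for").
Base order: Every critic has claimed that Marco had argued Sam searched for what while Rosa listened to Ahmed.

12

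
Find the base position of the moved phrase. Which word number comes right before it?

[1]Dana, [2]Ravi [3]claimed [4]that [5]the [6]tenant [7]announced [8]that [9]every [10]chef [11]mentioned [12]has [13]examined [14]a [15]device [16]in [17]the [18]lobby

11

The displaced element is "Dana" (word 1).
It is linked across 3 clause boundaries (that → that → Ø).
It functions as the subject of "examined", so the gap sits immediately after word 11 ("mentioned").
Base order: Ravi claimed that the tenant announced that every chef mentioned that Dana has examined a device in the lobby.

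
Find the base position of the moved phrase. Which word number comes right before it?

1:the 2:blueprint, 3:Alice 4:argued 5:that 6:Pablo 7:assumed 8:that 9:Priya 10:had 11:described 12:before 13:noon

11

The displaced element is "the blueprint" (word 2).
It is linked across 2 clause boundaries (that → that).
It functions as the direct object of "described", so the gap sits immediately after word 11 ("described").
Base order: Alice argued that Pablo assumed that Priya had described the blueprint before noon.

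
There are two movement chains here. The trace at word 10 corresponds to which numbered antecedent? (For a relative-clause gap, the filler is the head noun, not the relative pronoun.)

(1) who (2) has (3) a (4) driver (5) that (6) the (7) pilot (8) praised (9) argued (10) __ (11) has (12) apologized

The marked gap is the subject of "apologized".
Its filler is the fronted wh-phrase "who", at word 1.
(The other dependency links word 4 to a gap after word 8.)

1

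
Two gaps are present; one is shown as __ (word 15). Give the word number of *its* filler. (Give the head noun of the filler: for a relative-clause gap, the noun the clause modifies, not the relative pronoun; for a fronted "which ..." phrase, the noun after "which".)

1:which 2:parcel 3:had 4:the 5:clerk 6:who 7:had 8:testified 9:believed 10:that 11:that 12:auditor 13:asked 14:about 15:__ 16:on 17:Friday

The marked gap is the object of the preposition "about" of "asked".
Its filler is the fronted wh-phrase "which parcel", at word 2.
(The other dependency links word 5 to a gap after word 6.)

2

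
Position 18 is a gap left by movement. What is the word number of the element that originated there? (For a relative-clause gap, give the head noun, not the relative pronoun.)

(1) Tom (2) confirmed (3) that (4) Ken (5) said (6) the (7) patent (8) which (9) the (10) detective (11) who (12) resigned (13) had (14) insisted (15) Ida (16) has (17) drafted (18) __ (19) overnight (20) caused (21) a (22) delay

The gap at 18 is the object of "drafted", inside a relative clause.
The relative pronoun is "which" (word 8); it is bound by the head noun immediately before it.
Its filler is the head noun "patent", at word 7.

7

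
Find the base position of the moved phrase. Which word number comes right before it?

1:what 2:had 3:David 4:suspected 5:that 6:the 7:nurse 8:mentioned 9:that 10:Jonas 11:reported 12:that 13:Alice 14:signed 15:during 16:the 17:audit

The displaced element is "what" (word 1).
It is linked across 3 clause boundaries (that → that → that).
It functions as the direct object of "signed", so the gap sits immediately after word 14 ("signed").
Base order: David had suspected that the nurse mentioned that Jonas reported that Alice signed what during the audit.

14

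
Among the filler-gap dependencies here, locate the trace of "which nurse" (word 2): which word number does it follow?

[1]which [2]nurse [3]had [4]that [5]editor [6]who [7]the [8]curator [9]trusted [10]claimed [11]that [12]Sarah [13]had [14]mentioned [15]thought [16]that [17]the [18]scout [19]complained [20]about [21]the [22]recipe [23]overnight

The displaced element is "which nurse" (word 2).
It is linked across 2 clause boundaries (that → Ø).
It functions as the subject of "thought", so the gap sits immediately after word 14 ("mentioned").
Base order: That editor who the curator trusted had claimed that Sarah had mentioned which nurse thought that the scout complained about the recipe overnight.

14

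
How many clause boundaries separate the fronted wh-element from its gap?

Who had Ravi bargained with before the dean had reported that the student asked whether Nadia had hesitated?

0

"who" originates inside the matrix clause — no clause boundary is crossed.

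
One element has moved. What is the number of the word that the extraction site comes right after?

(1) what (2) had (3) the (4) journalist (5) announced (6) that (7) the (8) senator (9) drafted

9

The displaced element is "what" (word 1).
It is linked across 1 clause boundary (that).
It functions as the direct object of "drafted", so the gap sits immediately after word 9 ("drafted").
Base order: The journalist had announced that the senator drafted what.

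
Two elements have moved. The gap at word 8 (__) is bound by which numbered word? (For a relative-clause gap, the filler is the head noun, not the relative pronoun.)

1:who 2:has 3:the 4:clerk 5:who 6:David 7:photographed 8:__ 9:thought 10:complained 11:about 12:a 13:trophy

The marked gap is inside the relative clause, the direct object of "photographed".
Its filler is the head noun "clerk" (via "who"), at word 4.
(The other dependency links word 1 to a gap after word 9.)

4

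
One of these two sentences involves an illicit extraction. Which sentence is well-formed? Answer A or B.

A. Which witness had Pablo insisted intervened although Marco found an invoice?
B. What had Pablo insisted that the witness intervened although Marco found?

In B, the wh-phrase is extracted from inside an adjunct island (introduced by "although"), which blocks movement.
In A, the extraction path crosses only that-complement boundaries, which are transparent.
So A is grammatical.

A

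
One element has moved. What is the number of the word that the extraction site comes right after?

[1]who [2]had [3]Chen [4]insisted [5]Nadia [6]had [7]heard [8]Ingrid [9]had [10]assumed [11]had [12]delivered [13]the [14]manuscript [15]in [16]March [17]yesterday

The displaced element is "who" (word 1).
It is linked across 3 clause boundaries (Ø → Ø → Ø).
It functions as the subject of "delivered", so the gap sits immediately after word 10 ("assumed").
Base order: Chen had insisted Nadia had heard Ingrid had assumed that who had delivered the manuscript in March yesterday.

10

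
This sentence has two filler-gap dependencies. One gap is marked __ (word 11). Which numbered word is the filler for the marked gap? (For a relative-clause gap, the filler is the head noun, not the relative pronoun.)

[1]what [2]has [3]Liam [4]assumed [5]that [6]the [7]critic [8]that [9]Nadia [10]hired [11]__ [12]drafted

7

The marked gap is inside the relative clause, the direct object of "hired".
Its filler is the head noun "critic" (via "that"), at word 7.
(The other dependency links word 1 to a gap after word 12.)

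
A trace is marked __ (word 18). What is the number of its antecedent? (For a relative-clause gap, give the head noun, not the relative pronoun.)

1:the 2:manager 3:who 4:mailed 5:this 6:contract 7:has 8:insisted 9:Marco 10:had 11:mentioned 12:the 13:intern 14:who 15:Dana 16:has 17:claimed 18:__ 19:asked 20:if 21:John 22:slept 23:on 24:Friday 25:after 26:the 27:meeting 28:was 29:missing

The gap at 18 is the subject of "asked", inside a relative clause.
The relative pronoun is "who" (word 14); it is bound by the head noun immediately before it.
Its filler is the head noun "intern", at word 13.

13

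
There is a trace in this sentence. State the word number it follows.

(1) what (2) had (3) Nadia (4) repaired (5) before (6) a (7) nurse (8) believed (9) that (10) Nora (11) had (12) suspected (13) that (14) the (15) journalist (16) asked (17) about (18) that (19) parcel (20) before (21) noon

The displaced element is "what" (word 1).
It functions as the direct object of "repaired", so the gap sits immediately after word 4 ("repaired").
Base order: Nadia had repaired what before a nurse believed that Nora had suspected that the journalist asked about that parcel before noon.

4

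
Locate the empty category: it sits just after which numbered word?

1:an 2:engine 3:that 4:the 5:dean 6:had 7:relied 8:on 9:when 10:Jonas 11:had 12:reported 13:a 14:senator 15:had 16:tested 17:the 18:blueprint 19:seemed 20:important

The displaced element is "an engine" (word 2).
It functions as the object of the preposition "on" of "relied", so the gap sits immediately after word 8 ("on").
Base order: The dean had relied on an engine when Jonas had reported a senator had tested the blueprint.

8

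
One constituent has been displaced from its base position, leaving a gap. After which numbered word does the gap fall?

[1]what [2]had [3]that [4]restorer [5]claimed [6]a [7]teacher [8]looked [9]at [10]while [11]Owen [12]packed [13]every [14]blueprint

9

The displaced element is "what" (word 1).
It is linked across 1 clause boundary (Ø).
It functions as the object of the preposition "at" of "looked", so the gap sits immediately after word 9 ("at").
Base order: That restorer had claimed a teacher looked at what while Owen packed every blueprint.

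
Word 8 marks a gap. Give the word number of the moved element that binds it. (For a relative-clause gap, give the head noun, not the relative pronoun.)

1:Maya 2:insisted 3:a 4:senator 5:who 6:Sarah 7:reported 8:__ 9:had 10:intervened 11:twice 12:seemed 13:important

The gap at 8 is the subject of "intervened", inside a relative clause.
The relative pronoun is "who" (word 5); it is bound by the head noun immediately before it.
Its filler is the head noun "senator", at word 4.

4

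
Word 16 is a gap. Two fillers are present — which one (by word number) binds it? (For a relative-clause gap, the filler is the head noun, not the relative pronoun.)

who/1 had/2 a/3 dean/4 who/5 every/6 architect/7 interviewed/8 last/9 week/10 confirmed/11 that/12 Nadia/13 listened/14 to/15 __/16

The marked gap is the object of the preposition "to" of "listened".
Its filler is the fronted wh-phrase "who", at word 1.
(The other dependency links word 4 to a gap after word 8.)

1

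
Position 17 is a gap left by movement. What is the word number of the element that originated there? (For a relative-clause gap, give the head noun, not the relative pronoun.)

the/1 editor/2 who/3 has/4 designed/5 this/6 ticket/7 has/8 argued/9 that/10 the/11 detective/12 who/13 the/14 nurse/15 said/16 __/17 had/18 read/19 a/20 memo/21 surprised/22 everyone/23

The gap at 17 is the subject of "read", inside a relative clause.
The relative pronoun is "who" (word 13); it is bound by the head noun immediately before it.
Its filler is the head noun "detective", at word 12.

12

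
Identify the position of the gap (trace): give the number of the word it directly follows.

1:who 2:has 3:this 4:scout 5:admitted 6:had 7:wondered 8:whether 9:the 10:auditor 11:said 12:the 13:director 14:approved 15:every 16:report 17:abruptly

5

The displaced element is "who" (word 1).
It is linked across 1 clause boundary (Ø).
It functions as the subject of "wondered", so the gap sits immediately after word 5 ("admitted").
Base order: This scout has admitted that who had wondered whether the auditor said the director approved every report abruptly.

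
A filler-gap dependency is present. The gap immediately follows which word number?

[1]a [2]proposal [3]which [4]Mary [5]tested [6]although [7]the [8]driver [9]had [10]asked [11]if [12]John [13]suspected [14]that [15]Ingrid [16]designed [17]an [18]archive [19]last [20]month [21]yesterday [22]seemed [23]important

5

The displaced element is "a proposal" (word 2).
It functions as the direct object of "tested", so the gap sits immediately after word 5 ("tested").
Base order: Mary tested a proposal although the driver had asked if John suspected that Ingrid designed an archive last month yesterday.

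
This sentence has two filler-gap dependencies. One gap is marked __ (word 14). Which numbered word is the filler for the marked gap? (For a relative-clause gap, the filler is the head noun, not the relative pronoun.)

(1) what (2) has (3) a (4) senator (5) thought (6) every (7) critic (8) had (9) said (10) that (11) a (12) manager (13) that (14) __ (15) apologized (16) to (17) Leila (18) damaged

The marked gap is inside the relative clause, the subject of "apologized".
Its filler is the head noun "manager" (via "that"), at word 12.
(The other dependency links word 1 to a gap after word 18.)

12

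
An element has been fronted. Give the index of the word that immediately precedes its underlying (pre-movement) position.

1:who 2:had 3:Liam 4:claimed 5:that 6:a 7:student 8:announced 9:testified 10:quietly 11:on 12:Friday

The displaced element is "who" (word 1).
It is linked across 2 clause boundaries (that → Ø).
It functions as the subject of "testified", so the gap sits immediately after word 8 ("announced").
Base order: Liam had claimed that a student announced that who testified quietly on Friday.

8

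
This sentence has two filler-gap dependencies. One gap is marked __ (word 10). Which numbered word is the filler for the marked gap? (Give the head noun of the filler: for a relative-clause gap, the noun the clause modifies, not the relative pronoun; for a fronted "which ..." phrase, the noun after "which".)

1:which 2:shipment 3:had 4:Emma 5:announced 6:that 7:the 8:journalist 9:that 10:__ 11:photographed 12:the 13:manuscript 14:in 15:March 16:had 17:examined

The marked gap is inside the relative clause, the subject of "photographed".
Its filler is the head noun "journalist" (via "that"), at word 8.
(The other dependency links word 2 to a gap after word 17.)

8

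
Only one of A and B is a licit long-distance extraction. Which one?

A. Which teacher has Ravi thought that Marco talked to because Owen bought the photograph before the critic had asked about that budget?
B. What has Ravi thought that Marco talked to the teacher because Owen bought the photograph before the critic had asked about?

A

In B, the wh-phrase is extracted from inside an adjunct island (introduced by "because"), which blocks movement.
In A, the extraction path crosses only that-complement boundaries, which are transparent.
So A is grammatical.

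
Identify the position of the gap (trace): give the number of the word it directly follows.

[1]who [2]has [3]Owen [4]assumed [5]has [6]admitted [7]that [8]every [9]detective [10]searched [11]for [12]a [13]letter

4

The displaced element is "who" (word 1).
It is linked across 1 clause boundary (Ø).
It functions as the subject of "admitted", so the gap sits immediately after word 4 ("assumed").
Base order: Owen has assumed who has admitted that every detective searched for a letter.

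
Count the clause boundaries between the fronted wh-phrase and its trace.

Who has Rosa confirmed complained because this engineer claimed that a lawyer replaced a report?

1

"who" is extracted from the subject of "complained".
Boundaries crossed, outermost first: [Ø] — 1 in total.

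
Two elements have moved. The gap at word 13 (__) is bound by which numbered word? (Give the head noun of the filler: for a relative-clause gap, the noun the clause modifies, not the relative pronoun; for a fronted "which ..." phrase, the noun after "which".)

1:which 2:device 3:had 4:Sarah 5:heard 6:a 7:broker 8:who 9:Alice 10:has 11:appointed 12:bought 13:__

The marked gap is the direct object of "bought".
Its filler is the fronted wh-phrase "which device", at word 2.
(The other dependency links word 7 to a gap after word 11.)

2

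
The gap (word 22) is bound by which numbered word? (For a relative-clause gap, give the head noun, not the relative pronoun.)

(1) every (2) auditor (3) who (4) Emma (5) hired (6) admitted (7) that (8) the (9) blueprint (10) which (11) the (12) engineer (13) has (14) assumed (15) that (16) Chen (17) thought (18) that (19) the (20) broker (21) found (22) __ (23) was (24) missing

The gap at 22 is the object of "found", inside a relative clause.
The relative pronoun is "which" (word 10); it is bound by the head noun immediately before it.
Its filler is the head noun "blueprint", at word 9.

9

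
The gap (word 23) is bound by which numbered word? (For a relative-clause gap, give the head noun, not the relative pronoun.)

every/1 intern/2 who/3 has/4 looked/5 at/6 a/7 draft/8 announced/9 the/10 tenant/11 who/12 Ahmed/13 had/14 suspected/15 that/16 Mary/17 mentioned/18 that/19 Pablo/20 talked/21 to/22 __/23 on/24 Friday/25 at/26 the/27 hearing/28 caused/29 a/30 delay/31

11

The gap at 23 is the prepositional object of "talked", inside a relative clause.
The relative pronoun is "who" (word 12); it is bound by the head noun immediately before it.
Its filler is the head noun "tenant", at word 11.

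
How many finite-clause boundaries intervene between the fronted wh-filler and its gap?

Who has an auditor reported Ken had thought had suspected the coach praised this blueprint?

2

"who" is extracted from the subject of "suspected".
Boundaries crossed, outermost first: [Ø], [Ø] — 2 in total.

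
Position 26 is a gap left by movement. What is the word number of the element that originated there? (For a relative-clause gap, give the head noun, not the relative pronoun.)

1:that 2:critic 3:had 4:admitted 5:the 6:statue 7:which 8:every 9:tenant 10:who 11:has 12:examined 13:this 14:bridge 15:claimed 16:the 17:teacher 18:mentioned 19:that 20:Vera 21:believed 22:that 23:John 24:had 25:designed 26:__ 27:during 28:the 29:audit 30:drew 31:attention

The gap at 26 is the object of "designed", inside a relative clause.
The relative pronoun is "which" (word 7); it is bound by the head noun immediately before it.
Its filler is the head noun "statue", at word 6.

6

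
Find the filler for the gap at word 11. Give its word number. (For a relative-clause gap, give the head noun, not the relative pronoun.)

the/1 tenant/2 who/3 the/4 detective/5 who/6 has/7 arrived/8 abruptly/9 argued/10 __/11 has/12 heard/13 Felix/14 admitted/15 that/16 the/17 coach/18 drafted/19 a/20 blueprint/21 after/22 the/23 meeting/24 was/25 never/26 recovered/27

The gap at 11 is the subject of "heard", inside a relative clause.
The relative pronoun is "who" (word 3); it is bound by the head noun immediately before it.
Its filler is the head noun "tenant", at word 2.

2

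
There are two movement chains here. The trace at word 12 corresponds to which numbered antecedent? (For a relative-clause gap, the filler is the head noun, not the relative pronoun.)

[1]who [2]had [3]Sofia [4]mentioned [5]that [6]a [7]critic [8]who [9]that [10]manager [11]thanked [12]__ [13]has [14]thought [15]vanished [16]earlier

7

The marked gap is inside the relative clause, the direct object of "thanked".
Its filler is the head noun "critic" (via "who"), at word 7.
(The other dependency links word 1 to a gap after word 14.)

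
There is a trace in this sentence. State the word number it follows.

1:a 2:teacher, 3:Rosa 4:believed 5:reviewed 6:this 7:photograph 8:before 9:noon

4

The displaced element is "a teacher" (word 2).
It is linked across 1 clause boundary (Ø).
It functions as the subject of "reviewed", so the gap sits immediately after word 4 ("believed").
Base order: Rosa believed that a teacher reviewed this photograph before noon.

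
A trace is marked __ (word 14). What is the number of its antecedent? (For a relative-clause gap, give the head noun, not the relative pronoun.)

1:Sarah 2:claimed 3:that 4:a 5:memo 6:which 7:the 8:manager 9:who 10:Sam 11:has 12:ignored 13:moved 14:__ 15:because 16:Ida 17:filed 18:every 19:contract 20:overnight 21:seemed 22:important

The gap at 14 is the object of "moved", inside a relative clause.
The relative pronoun is "which" (word 6); it is bound by the head noun immediately before it.
Its filler is the head noun "memo", at word 5.

5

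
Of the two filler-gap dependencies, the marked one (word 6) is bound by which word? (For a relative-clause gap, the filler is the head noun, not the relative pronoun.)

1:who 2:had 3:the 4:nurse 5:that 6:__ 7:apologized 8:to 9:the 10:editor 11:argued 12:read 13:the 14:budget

4

The marked gap is inside the relative clause, the subject of "apologized".
Its filler is the head noun "nurse" (via "that"), at word 4.
(The other dependency links word 1 to a gap after word 11.)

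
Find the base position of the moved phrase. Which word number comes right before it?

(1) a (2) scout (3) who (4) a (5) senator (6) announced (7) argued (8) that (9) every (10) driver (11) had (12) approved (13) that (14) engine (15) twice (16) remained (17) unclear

The displaced element is "a scout" (word 2).
It is linked across 1 clause boundary (Ø).
It functions as the subject of "argued", so the gap sits immediately after word 6 ("announced").
Base order: A senator announced that a scout argued that every driver had approved that engine twice.

6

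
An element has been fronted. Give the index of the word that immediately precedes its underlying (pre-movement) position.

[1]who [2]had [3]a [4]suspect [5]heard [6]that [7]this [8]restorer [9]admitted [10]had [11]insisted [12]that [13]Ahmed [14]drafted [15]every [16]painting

The displaced element is "who" (word 1).
It is linked across 2 clause boundaries (that → Ø).
It functions as the subject of "insisted", so the gap sits immediately after word 9 ("admitted").
Base order: A suspect had heard that this restorer admitted that who had insisted that Ahmed drafted every painting.

9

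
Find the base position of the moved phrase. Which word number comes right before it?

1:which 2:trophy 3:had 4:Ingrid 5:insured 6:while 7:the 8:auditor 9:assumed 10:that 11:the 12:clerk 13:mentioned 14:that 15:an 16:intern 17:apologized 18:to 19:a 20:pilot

The displaced element is "which trophy" (word 2).
It functions as the direct object of "insured", so the gap sits immediately after word 5 ("insured").
Base order: Ingrid had insured which trophy while the auditor assumed that the clerk mentioned that an intern apologized to a pilot.

5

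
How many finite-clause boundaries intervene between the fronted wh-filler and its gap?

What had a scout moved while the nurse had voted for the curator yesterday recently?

"what" originates inside the matrix clause — no clause boundary is crossed.

0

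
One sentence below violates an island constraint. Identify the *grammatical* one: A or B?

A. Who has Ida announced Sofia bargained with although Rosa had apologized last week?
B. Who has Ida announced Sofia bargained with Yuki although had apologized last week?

In B, the wh-phrase is extracted from inside an adjunct island (introduced by "although"), which blocks movement.
In A, the extraction path crosses only that-complement boundaries, which are transparent.
So A is grammatical.

A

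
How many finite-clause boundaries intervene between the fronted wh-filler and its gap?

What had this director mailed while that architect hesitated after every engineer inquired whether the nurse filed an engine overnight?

0

"what" originates inside the matrix clause — no clause boundary is crossed.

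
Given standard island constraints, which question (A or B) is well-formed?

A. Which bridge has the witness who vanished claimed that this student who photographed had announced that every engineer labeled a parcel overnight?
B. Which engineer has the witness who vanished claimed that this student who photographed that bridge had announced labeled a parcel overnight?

In A, the wh-phrase is extracted from inside a complex-NP island (relative clause) (introduced by "who"), which blocks movement.
In B, the extraction path crosses only that-complement boundaries, which are transparent.
So B is grammatical.

B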